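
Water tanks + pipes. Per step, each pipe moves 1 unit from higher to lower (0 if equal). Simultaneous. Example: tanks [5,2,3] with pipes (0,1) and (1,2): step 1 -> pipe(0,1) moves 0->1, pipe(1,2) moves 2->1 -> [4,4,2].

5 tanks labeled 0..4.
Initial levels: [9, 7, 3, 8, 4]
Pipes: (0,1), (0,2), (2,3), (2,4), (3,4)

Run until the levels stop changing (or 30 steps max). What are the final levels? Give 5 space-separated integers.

Step 1: flows [0->1,0->2,3->2,4->2,3->4] -> levels [7 8 6 6 4]
Step 2: flows [1->0,0->2,2=3,2->4,3->4] -> levels [7 7 6 5 6]
Step 3: flows [0=1,0->2,2->3,2=4,4->3] -> levels [6 7 6 7 5]
Step 4: flows [1->0,0=2,3->2,2->4,3->4] -> levels [7 6 6 5 7]
Step 5: flows [0->1,0->2,2->3,4->2,4->3] -> levels [5 7 7 7 5]
Step 6: flows [1->0,2->0,2=3,2->4,3->4] -> levels [7 6 5 6 7]
Step 7: flows [0->1,0->2,3->2,4->2,4->3] -> levels [5 7 8 6 5]
Step 8: flows [1->0,2->0,2->3,2->4,3->4] -> levels [7 6 5 6 7]
  -> period-2 cycle: step 8 state = step 6 state; never stabilizes
  -> state at step 30: (30-6) mod 2 = 0, same as step 6 -> [7 6 5 6 7]

Answer: 7 6 5 6 7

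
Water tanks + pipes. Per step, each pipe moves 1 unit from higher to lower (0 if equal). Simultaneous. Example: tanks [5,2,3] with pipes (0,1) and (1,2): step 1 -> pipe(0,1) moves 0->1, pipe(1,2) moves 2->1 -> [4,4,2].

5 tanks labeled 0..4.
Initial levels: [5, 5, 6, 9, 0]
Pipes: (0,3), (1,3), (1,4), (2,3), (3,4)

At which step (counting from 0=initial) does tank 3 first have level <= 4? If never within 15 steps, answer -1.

Step 1: flows [3->0,3->1,1->4,3->2,3->4] -> levels [6 5 7 5 2]
Step 2: flows [0->3,1=3,1->4,2->3,3->4] -> levels [5 4 6 6 4]
Step 3: flows [3->0,3->1,1=4,2=3,3->4] -> levels [6 5 6 3 5]
Tank 3 first reaches <=4 at step 3

Answer: 3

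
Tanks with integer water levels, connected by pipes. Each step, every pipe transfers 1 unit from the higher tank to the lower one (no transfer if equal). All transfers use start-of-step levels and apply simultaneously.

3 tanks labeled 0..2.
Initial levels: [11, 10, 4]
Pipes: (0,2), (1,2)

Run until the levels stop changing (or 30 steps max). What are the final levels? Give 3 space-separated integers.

Answer: 9 9 7

Derivation:
Step 1: flows [0->2,1->2] -> levels [10 9 6]
Step 2: flows [0->2,1->2] -> levels [9 8 8]
Step 3: flows [0->2,1=2] -> levels [8 8 9]
Step 4: flows [2->0,2->1] -> levels [9 9 7]
Step 5: flows [0->2,1->2] -> levels [8 8 9]
  -> period-2 cycle: step 5 state = step 3 state; never stabilizes
  -> state at step 30: (30-3) mod 2 = 1, same as step 4 -> [9 9 7]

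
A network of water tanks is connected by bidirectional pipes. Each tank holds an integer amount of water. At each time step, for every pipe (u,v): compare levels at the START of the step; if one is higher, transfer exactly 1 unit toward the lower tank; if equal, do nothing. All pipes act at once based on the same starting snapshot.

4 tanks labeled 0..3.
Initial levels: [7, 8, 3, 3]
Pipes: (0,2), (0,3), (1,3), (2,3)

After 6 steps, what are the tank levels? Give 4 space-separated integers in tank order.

Answer: 5 6 6 4

Derivation:
Step 1: flows [0->2,0->3,1->3,2=3] -> levels [5 7 4 5]
Step 2: flows [0->2,0=3,1->3,3->2] -> levels [4 6 6 5]
Step 3: flows [2->0,3->0,1->3,2->3] -> levels [6 5 4 6]
Step 4: flows [0->2,0=3,3->1,3->2] -> levels [5 6 6 4]
Step 5: flows [2->0,0->3,1->3,2->3] -> levels [5 5 4 7]
Step 6: flows [0->2,3->0,3->1,3->2] -> levels [5 6 6 4]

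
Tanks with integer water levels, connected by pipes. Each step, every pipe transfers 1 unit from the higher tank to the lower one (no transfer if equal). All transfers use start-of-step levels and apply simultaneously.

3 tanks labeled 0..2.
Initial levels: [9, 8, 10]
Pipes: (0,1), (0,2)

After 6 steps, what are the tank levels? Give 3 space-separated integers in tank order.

Answer: 9 9 9

Derivation:
Step 1: flows [0->1,2->0] -> levels [9 9 9]
Step 2: flows [0=1,0=2] -> levels [9 9 9]
  -> stable; steps 3..6 unchanged -> [9 9 9]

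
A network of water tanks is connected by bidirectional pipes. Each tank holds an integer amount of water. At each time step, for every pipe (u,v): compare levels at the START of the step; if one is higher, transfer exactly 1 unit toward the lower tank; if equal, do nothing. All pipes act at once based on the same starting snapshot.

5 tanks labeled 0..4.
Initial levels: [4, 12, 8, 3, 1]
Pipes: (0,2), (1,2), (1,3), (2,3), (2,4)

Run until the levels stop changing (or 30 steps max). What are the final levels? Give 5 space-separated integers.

Answer: 6 7 3 6 6

Derivation:
Step 1: flows [2->0,1->2,1->3,2->3,2->4] -> levels [5 10 6 5 2]
Step 2: flows [2->0,1->2,1->3,2->3,2->4] -> levels [6 8 4 7 3]
Step 3: flows [0->2,1->2,1->3,3->2,2->4] -> levels [5 6 6 7 4]
Step 4: flows [2->0,1=2,3->1,3->2,2->4] -> levels [6 7 5 5 5]
Step 5: flows [0->2,1->2,1->3,2=3,2=4] -> levels [5 5 7 6 5]
Step 6: flows [2->0,2->1,3->1,2->3,2->4] -> levels [6 7 3 6 6]
Step 7: flows [0->2,1->2,1->3,3->2,4->2] -> levels [5 5 7 6 5]
  -> period-2 cycle: step 7 state = step 5 state; never stabilizes
  -> state at step 30: (30-5) mod 2 = 1, same as step 6 -> [6 7 3 6 6]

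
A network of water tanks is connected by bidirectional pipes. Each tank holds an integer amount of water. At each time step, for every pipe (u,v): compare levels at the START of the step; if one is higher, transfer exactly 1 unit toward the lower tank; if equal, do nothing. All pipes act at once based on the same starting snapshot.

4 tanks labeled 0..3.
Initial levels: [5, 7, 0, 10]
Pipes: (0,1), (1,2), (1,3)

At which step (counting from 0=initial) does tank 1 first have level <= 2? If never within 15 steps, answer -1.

Step 1: flows [1->0,1->2,3->1] -> levels [6 6 1 9]
Step 2: flows [0=1,1->2,3->1] -> levels [6 6 2 8]
Step 3: flows [0=1,1->2,3->1] -> levels [6 6 3 7]
Step 4: flows [0=1,1->2,3->1] -> levels [6 6 4 6]
Step 5: flows [0=1,1->2,1=3] -> levels [6 5 5 6]
Step 6: flows [0->1,1=2,3->1] -> levels [5 7 5 5]
Step 7: flows [1->0,1->2,1->3] -> levels [6 4 6 6]
Step 8: flows [0->1,2->1,3->1] -> levels [5 7 5 5]
  -> period-2 cycle (repeats step 6); tank 1 never drops to <=2
Tank 1 never reaches <=2 within 15 steps

Answer: -1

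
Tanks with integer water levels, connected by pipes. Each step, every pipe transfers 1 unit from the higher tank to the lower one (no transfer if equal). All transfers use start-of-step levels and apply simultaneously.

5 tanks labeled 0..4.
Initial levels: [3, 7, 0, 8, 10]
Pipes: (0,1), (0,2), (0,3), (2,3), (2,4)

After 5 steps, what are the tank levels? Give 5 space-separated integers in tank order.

Answer: 5 6 4 6 7

Derivation:
Step 1: flows [1->0,0->2,3->0,3->2,4->2] -> levels [4 6 3 6 9]
Step 2: flows [1->0,0->2,3->0,3->2,4->2] -> levels [5 5 6 4 8]
Step 3: flows [0=1,2->0,0->3,2->3,4->2] -> levels [5 5 5 6 7]
Step 4: flows [0=1,0=2,3->0,3->2,4->2] -> levels [6 5 7 4 6]
Step 5: flows [0->1,2->0,0->3,2->3,2->4] -> levels [5 6 4 6 7]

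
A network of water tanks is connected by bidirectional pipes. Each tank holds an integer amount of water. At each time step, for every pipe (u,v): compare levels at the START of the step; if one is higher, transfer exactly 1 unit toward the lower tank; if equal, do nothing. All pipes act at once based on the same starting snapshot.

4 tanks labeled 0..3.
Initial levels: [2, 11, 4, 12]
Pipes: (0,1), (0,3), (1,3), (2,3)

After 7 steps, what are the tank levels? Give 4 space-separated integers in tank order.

Step 1: flows [1->0,3->0,3->1,3->2] -> levels [4 11 5 9]
Step 2: flows [1->0,3->0,1->3,3->2] -> levels [6 9 6 8]
Step 3: flows [1->0,3->0,1->3,3->2] -> levels [8 7 7 7]
Step 4: flows [0->1,0->3,1=3,2=3] -> levels [6 8 7 8]
Step 5: flows [1->0,3->0,1=3,3->2] -> levels [8 7 8 6]
Step 6: flows [0->1,0->3,1->3,2->3] -> levels [6 7 7 9]
Step 7: flows [1->0,3->0,3->1,3->2] -> levels [8 7 8 6]

Answer: 8 7 8 6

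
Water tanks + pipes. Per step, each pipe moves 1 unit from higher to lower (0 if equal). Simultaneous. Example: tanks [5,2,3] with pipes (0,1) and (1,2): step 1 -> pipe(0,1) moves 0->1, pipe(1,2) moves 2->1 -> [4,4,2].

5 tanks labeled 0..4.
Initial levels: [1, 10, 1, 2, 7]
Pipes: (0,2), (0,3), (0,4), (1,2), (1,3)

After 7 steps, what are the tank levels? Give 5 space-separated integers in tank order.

Step 1: flows [0=2,3->0,4->0,1->2,1->3] -> levels [3 8 2 2 6]
Step 2: flows [0->2,0->3,4->0,1->2,1->3] -> levels [2 6 4 4 5]
Step 3: flows [2->0,3->0,4->0,1->2,1->3] -> levels [5 4 4 4 4]
Step 4: flows [0->2,0->3,0->4,1=2,1=3] -> levels [2 4 5 5 5]
Step 5: flows [2->0,3->0,4->0,2->1,3->1] -> levels [5 6 3 3 4]
Step 6: flows [0->2,0->3,0->4,1->2,1->3] -> levels [2 4 5 5 5]
  -> period-2 cycle: step 6 state = step 4 state
  -> state at step 7: (7-4) mod 2 = 1, same as step 5 -> [5 6 3 3 4]

Answer: 5 6 3 3 4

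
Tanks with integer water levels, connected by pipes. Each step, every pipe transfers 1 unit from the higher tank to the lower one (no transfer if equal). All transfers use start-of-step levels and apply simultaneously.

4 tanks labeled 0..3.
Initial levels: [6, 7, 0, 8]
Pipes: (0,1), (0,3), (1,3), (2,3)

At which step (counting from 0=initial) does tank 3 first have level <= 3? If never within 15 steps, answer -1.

Step 1: flows [1->0,3->0,3->1,3->2] -> levels [8 7 1 5]
Step 2: flows [0->1,0->3,1->3,3->2] -> levels [6 7 2 6]
Step 3: flows [1->0,0=3,1->3,3->2] -> levels [7 5 3 6]
Step 4: flows [0->1,0->3,3->1,3->2] -> levels [5 7 4 5]
Step 5: flows [1->0,0=3,1->3,3->2] -> levels [6 5 5 5]
Step 6: flows [0->1,0->3,1=3,2=3] -> levels [4 6 5 6]
Step 7: flows [1->0,3->0,1=3,3->2] -> levels [6 5 6 4]
Step 8: flows [0->1,0->3,1->3,2->3] -> levels [4 5 5 7]
Step 9: flows [1->0,3->0,3->1,3->2] -> levels [6 5 6 4]
  -> period-2 cycle (repeats step 7); tank 3 never drops to <=3
Tank 3 never reaches <=3 within 15 steps

Answer: -1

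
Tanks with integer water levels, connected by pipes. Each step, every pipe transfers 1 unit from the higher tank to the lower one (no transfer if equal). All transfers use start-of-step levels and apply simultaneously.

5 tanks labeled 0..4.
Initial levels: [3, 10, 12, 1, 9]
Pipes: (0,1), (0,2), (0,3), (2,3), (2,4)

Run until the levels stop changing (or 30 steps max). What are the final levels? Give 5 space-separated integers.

Answer: 6 7 7 8 7

Derivation:
Step 1: flows [1->0,2->0,0->3,2->3,2->4] -> levels [4 9 9 3 10]
Step 2: flows [1->0,2->0,0->3,2->3,4->2] -> levels [5 8 8 5 9]
Step 3: flows [1->0,2->0,0=3,2->3,4->2] -> levels [7 7 7 6 8]
Step 4: flows [0=1,0=2,0->3,2->3,4->2] -> levels [6 7 7 8 7]
Step 5: flows [1->0,2->0,3->0,3->2,2=4] -> levels [9 6 7 6 7]
Step 6: flows [0->1,0->2,0->3,2->3,2=4] -> levels [6 7 7 8 7]
  -> period-2 cycle: step 6 state = step 4 state; never stabilizes
  -> state at step 30: (30-4) mod 2 = 0, same as step 4 -> [6 7 7 8 7]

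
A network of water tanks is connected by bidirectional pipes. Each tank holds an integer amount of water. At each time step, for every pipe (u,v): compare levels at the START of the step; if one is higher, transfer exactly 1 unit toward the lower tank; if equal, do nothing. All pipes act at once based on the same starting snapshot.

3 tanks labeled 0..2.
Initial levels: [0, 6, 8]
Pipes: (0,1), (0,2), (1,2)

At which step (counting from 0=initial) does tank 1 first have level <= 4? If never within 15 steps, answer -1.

Step 1: flows [1->0,2->0,2->1] -> levels [2 6 6]
Step 2: flows [1->0,2->0,1=2] -> levels [4 5 5]
Step 3: flows [1->0,2->0,1=2] -> levels [6 4 4]
Tank 1 first reaches <=4 at step 3

Answer: 3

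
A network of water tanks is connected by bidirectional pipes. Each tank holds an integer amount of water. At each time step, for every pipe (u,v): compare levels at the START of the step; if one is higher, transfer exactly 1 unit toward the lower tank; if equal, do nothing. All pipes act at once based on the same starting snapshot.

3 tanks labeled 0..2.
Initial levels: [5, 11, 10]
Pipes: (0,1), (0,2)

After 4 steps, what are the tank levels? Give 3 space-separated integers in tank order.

Step 1: flows [1->0,2->0] -> levels [7 10 9]
Step 2: flows [1->0,2->0] -> levels [9 9 8]
Step 3: flows [0=1,0->2] -> levels [8 9 9]
Step 4: flows [1->0,2->0] -> levels [10 8 8]

Answer: 10 8 8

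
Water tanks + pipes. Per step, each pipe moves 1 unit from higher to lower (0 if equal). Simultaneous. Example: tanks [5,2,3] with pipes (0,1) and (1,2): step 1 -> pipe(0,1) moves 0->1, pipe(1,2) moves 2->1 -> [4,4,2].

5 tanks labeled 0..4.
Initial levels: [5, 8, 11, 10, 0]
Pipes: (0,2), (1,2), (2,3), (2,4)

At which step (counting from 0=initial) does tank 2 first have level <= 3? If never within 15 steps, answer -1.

Step 1: flows [2->0,2->1,2->3,2->4] -> levels [6 9 7 11 1]
Step 2: flows [2->0,1->2,3->2,2->4] -> levels [7 8 7 10 2]
Step 3: flows [0=2,1->2,3->2,2->4] -> levels [7 7 8 9 3]
Step 4: flows [2->0,2->1,3->2,2->4] -> levels [8 8 6 8 4]
Step 5: flows [0->2,1->2,3->2,2->4] -> levels [7 7 8 7 5]
Step 6: flows [2->0,2->1,2->3,2->4] -> levels [8 8 4 8 6]
Step 7: flows [0->2,1->2,3->2,4->2] -> levels [7 7 8 7 5]
  -> period-2 cycle (repeats step 5); tank 2 never drops to <=3
Tank 2 never reaches <=3 within 15 steps

Answer: -1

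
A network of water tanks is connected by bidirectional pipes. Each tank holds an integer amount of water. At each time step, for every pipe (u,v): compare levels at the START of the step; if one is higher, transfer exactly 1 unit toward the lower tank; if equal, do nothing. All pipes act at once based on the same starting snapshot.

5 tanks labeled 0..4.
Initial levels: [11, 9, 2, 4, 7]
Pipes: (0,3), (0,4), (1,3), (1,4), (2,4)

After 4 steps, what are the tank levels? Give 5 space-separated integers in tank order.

Step 1: flows [0->3,0->4,1->3,1->4,4->2] -> levels [9 7 3 6 8]
Step 2: flows [0->3,0->4,1->3,4->1,4->2] -> levels [7 7 4 8 7]
Step 3: flows [3->0,0=4,3->1,1=4,4->2] -> levels [8 8 5 6 6]
Step 4: flows [0->3,0->4,1->3,1->4,4->2] -> levels [6 6 6 8 7]

Answer: 6 6 6 8 7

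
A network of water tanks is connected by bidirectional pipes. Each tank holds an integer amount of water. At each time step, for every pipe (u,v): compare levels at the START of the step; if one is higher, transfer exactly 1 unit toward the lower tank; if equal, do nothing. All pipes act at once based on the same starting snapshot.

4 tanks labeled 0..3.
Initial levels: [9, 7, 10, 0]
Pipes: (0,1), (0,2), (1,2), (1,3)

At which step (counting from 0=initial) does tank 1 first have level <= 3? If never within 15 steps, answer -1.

Answer: -1

Derivation:
Step 1: flows [0->1,2->0,2->1,1->3] -> levels [9 8 8 1]
Step 2: flows [0->1,0->2,1=2,1->3] -> levels [7 8 9 2]
Step 3: flows [1->0,2->0,2->1,1->3] -> levels [9 7 7 3]
Step 4: flows [0->1,0->2,1=2,1->3] -> levels [7 7 8 4]
Step 5: flows [0=1,2->0,2->1,1->3] -> levels [8 7 6 5]
Step 6: flows [0->1,0->2,1->2,1->3] -> levels [6 6 8 6]
Step 7: flows [0=1,2->0,2->1,1=3] -> levels [7 7 6 6]
Step 8: flows [0=1,0->2,1->2,1->3] -> levels [6 5 8 7]
Step 9: flows [0->1,2->0,2->1,3->1] -> levels [6 8 6 6]
Step 10: flows [1->0,0=2,1->2,1->3] -> levels [7 5 7 7]
Step 11: flows [0->1,0=2,2->1,3->1] -> levels [6 8 6 6]
  -> period-2 cycle (repeats step 9); tank 1 never drops to <=3
Tank 1 never reaches <=3 within 15 steps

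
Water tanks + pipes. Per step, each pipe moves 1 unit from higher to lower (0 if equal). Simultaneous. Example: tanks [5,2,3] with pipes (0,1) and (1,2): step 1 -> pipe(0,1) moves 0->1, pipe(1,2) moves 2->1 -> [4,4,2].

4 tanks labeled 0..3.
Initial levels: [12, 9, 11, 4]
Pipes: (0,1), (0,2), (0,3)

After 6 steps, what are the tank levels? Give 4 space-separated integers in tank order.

Step 1: flows [0->1,0->2,0->3] -> levels [9 10 12 5]
Step 2: flows [1->0,2->0,0->3] -> levels [10 9 11 6]
Step 3: flows [0->1,2->0,0->3] -> levels [9 10 10 7]
Step 4: flows [1->0,2->0,0->3] -> levels [10 9 9 8]
Step 5: flows [0->1,0->2,0->3] -> levels [7 10 10 9]
Step 6: flows [1->0,2->0,3->0] -> levels [10 9 9 8]

Answer: 10 9 9 8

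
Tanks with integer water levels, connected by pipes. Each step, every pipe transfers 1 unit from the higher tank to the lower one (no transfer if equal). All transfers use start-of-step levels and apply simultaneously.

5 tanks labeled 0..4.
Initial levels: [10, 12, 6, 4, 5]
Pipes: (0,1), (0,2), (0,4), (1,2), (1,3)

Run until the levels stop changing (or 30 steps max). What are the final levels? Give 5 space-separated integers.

Step 1: flows [1->0,0->2,0->4,1->2,1->3] -> levels [9 9 8 5 6]
Step 2: flows [0=1,0->2,0->4,1->2,1->3] -> levels [7 7 10 6 7]
Step 3: flows [0=1,2->0,0=4,2->1,1->3] -> levels [8 7 8 7 7]
Step 4: flows [0->1,0=2,0->4,2->1,1=3] -> levels [6 9 7 7 8]
Step 5: flows [1->0,2->0,4->0,1->2,1->3] -> levels [9 6 7 8 7]
Step 6: flows [0->1,0->2,0->4,2->1,3->1] -> levels [6 9 7 7 8]
  -> period-2 cycle: step 6 state = step 4 state; never stabilizes
  -> state at step 30: (30-4) mod 2 = 0, same as step 4 -> [6 9 7 7 8]

Answer: 6 9 7 7 8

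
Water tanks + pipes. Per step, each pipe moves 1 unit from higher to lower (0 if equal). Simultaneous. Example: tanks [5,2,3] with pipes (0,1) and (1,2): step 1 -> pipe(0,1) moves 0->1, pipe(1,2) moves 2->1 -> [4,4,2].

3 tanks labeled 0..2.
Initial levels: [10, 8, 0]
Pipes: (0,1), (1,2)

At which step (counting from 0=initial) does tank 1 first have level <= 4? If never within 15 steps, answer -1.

Step 1: flows [0->1,1->2] -> levels [9 8 1]
Step 2: flows [0->1,1->2] -> levels [8 8 2]
Step 3: flows [0=1,1->2] -> levels [8 7 3]
Step 4: flows [0->1,1->2] -> levels [7 7 4]
Step 5: flows [0=1,1->2] -> levels [7 6 5]
Step 6: flows [0->1,1->2] -> levels [6 6 6]
Step 7: flows [0=1,1=2] -> levels [6 6 6]
  -> stable; tank 1 stays at 6 > 4
Tank 1 never reaches <=4 within 15 steps

Answer: -1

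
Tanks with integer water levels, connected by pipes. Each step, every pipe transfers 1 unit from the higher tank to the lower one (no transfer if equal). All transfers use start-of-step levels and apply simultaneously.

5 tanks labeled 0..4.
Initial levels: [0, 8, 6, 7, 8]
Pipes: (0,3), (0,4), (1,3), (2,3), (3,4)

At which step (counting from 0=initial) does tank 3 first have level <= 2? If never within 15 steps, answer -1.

Answer: -1

Derivation:
Step 1: flows [3->0,4->0,1->3,3->2,4->3] -> levels [2 7 7 7 6]
Step 2: flows [3->0,4->0,1=3,2=3,3->4] -> levels [4 7 7 5 6]
Step 3: flows [3->0,4->0,1->3,2->3,4->3] -> levels [6 6 6 7 4]
Step 4: flows [3->0,0->4,3->1,3->2,3->4] -> levels [6 7 7 3 6]
Step 5: flows [0->3,0=4,1->3,2->3,4->3] -> levels [5 6 6 7 5]
Step 6: flows [3->0,0=4,3->1,3->2,3->4] -> levels [6 7 7 3 6]
  -> period-2 cycle (repeats step 4); tank 3 never drops to <=2
Tank 3 never reaches <=2 within 15 steps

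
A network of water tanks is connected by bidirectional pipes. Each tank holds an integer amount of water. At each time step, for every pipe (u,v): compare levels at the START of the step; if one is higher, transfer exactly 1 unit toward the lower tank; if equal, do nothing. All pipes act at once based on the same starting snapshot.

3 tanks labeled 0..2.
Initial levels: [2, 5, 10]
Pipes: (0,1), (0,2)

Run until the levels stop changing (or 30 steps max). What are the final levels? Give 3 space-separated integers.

Step 1: flows [1->0,2->0] -> levels [4 4 9]
Step 2: flows [0=1,2->0] -> levels [5 4 8]
Step 3: flows [0->1,2->0] -> levels [5 5 7]
Step 4: flows [0=1,2->0] -> levels [6 5 6]
Step 5: flows [0->1,0=2] -> levels [5 6 6]
Step 6: flows [1->0,2->0] -> levels [7 5 5]
Step 7: flows [0->1,0->2] -> levels [5 6 6]
  -> period-2 cycle: step 7 state = step 5 state; never stabilizes
  -> state at step 30: (30-5) mod 2 = 1, same as step 6 -> [7 5 5]

Answer: 7 5 5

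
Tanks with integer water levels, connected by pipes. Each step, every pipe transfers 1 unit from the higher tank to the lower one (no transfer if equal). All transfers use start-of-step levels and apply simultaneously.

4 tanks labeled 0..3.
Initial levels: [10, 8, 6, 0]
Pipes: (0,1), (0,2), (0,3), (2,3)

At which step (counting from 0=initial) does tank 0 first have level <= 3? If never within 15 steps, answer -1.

Answer: -1

Derivation:
Step 1: flows [0->1,0->2,0->3,2->3] -> levels [7 9 6 2]
Step 2: flows [1->0,0->2,0->3,2->3] -> levels [6 8 6 4]
Step 3: flows [1->0,0=2,0->3,2->3] -> levels [6 7 5 6]
Step 4: flows [1->0,0->2,0=3,3->2] -> levels [6 6 7 5]
Step 5: flows [0=1,2->0,0->3,2->3] -> levels [6 6 5 7]
Step 6: flows [0=1,0->2,3->0,3->2] -> levels [6 6 7 5]
  -> period-2 cycle (repeats step 4); tank 0 never drops to <=3
Tank 0 never reaches <=3 within 15 steps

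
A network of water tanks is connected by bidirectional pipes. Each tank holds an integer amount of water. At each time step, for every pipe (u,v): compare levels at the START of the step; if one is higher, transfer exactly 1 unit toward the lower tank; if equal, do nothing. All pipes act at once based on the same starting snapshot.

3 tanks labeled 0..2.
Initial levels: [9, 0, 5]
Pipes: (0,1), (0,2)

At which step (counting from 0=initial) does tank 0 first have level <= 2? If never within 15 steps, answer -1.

Answer: -1

Derivation:
Step 1: flows [0->1,0->2] -> levels [7 1 6]
Step 2: flows [0->1,0->2] -> levels [5 2 7]
Step 3: flows [0->1,2->0] -> levels [5 3 6]
Step 4: flows [0->1,2->0] -> levels [5 4 5]
Step 5: flows [0->1,0=2] -> levels [4 5 5]
Step 6: flows [1->0,2->0] -> levels [6 4 4]
Step 7: flows [0->1,0->2] -> levels [4 5 5]
  -> period-2 cycle (repeats step 5); tank 0 never drops to <=2
Tank 0 never reaches <=2 within 15 steps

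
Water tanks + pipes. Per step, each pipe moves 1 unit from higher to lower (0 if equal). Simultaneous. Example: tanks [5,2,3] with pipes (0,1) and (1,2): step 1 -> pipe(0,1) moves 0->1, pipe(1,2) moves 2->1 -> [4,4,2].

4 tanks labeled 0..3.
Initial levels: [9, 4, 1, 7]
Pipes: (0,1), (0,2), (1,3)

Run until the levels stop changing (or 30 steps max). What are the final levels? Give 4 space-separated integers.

Answer: 4 7 5 5

Derivation:
Step 1: flows [0->1,0->2,3->1] -> levels [7 6 2 6]
Step 2: flows [0->1,0->2,1=3] -> levels [5 7 3 6]
Step 3: flows [1->0,0->2,1->3] -> levels [5 5 4 7]
Step 4: flows [0=1,0->2,3->1] -> levels [4 6 5 6]
Step 5: flows [1->0,2->0,1=3] -> levels [6 5 4 6]
Step 6: flows [0->1,0->2,3->1] -> levels [4 7 5 5]
Step 7: flows [1->0,2->0,1->3] -> levels [6 5 4 6]
  -> period-2 cycle: step 7 state = step 5 state; never stabilizes
  -> state at step 30: (30-5) mod 2 = 1, same as step 6 -> [4 7 5 5]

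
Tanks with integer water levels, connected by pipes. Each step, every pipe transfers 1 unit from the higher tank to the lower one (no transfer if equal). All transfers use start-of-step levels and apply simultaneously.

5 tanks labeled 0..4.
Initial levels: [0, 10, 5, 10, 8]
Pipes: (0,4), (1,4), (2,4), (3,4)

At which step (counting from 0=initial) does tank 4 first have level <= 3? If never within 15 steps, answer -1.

Answer: -1

Derivation:
Step 1: flows [4->0,1->4,4->2,3->4] -> levels [1 9 6 9 8]
Step 2: flows [4->0,1->4,4->2,3->4] -> levels [2 8 7 8 8]
Step 3: flows [4->0,1=4,4->2,3=4] -> levels [3 8 8 8 6]
Step 4: flows [4->0,1->4,2->4,3->4] -> levels [4 7 7 7 8]
Step 5: flows [4->0,4->1,4->2,4->3] -> levels [5 8 8 8 4]
Step 6: flows [0->4,1->4,2->4,3->4] -> levels [4 7 7 7 8]
  -> period-2 cycle (repeats step 4); tank 4 never drops to <=3
Tank 4 never reaches <=3 within 15 steps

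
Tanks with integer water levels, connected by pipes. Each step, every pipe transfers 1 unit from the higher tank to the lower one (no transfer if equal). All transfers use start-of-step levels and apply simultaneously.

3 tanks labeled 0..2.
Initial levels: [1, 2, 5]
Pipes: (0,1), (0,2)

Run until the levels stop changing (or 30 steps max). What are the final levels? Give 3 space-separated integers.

Answer: 4 2 2

Derivation:
Step 1: flows [1->0,2->0] -> levels [3 1 4]
Step 2: flows [0->1,2->0] -> levels [3 2 3]
Step 3: flows [0->1,0=2] -> levels [2 3 3]
Step 4: flows [1->0,2->0] -> levels [4 2 2]
Step 5: flows [0->1,0->2] -> levels [2 3 3]
  -> period-2 cycle: step 5 state = step 3 state; never stabilizes
  -> state at step 30: (30-3) mod 2 = 1, same as step 4 -> [4 2 2]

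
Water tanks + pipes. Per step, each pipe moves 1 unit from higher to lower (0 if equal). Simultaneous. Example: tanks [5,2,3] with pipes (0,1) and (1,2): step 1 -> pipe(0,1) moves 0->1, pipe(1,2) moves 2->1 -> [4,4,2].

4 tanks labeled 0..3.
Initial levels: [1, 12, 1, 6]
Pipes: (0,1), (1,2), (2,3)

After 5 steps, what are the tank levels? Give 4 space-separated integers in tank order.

Answer: 4 6 4 6

Derivation:
Step 1: flows [1->0,1->2,3->2] -> levels [2 10 3 5]
Step 2: flows [1->0,1->2,3->2] -> levels [3 8 5 4]
Step 3: flows [1->0,1->2,2->3] -> levels [4 6 5 5]
Step 4: flows [1->0,1->2,2=3] -> levels [5 4 6 5]
Step 5: flows [0->1,2->1,2->3] -> levels [4 6 4 6]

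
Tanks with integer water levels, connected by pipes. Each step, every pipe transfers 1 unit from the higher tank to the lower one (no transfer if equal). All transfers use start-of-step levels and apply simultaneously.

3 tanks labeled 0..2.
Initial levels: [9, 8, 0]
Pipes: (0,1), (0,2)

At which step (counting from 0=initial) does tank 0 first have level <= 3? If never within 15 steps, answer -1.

Step 1: flows [0->1,0->2] -> levels [7 9 1]
Step 2: flows [1->0,0->2] -> levels [7 8 2]
Step 3: flows [1->0,0->2] -> levels [7 7 3]
Step 4: flows [0=1,0->2] -> levels [6 7 4]
Step 5: flows [1->0,0->2] -> levels [6 6 5]
Step 6: flows [0=1,0->2] -> levels [5 6 6]
Step 7: flows [1->0,2->0] -> levels [7 5 5]
Step 8: flows [0->1,0->2] -> levels [5 6 6]
  -> period-2 cycle (repeats step 6); tank 0 never drops to <=3
Tank 0 never reaches <=3 within 15 steps

Answer: -1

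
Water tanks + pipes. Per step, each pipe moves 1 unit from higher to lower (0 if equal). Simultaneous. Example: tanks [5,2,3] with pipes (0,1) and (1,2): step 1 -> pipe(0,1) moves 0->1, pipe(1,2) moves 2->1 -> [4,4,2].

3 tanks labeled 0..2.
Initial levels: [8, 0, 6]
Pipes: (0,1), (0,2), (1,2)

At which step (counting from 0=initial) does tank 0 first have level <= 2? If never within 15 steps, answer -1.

Answer: -1

Derivation:
Step 1: flows [0->1,0->2,2->1] -> levels [6 2 6]
Step 2: flows [0->1,0=2,2->1] -> levels [5 4 5]
Step 3: flows [0->1,0=2,2->1] -> levels [4 6 4]
Step 4: flows [1->0,0=2,1->2] -> levels [5 4 5]
  -> period-2 cycle (repeats step 2); tank 0 never drops to <=2
Tank 0 never reaches <=2 within 15 steps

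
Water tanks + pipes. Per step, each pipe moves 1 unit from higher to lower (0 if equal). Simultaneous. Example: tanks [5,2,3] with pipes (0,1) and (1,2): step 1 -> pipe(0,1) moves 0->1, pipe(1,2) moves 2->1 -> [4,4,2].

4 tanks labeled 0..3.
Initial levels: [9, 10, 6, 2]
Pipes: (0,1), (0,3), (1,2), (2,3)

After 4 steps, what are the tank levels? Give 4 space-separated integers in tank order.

Step 1: flows [1->0,0->3,1->2,2->3] -> levels [9 8 6 4]
Step 2: flows [0->1,0->3,1->2,2->3] -> levels [7 8 6 6]
Step 3: flows [1->0,0->3,1->2,2=3] -> levels [7 6 7 7]
Step 4: flows [0->1,0=3,2->1,2=3] -> levels [6 8 6 7]

Answer: 6 8 6 7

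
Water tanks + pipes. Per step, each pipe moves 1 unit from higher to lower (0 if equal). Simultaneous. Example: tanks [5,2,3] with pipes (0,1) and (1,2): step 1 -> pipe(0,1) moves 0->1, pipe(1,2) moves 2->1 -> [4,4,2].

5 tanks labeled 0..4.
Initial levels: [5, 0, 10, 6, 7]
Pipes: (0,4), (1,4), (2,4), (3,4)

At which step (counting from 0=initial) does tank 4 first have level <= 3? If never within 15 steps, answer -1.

Answer: 5

Derivation:
Step 1: flows [4->0,4->1,2->4,4->3] -> levels [6 1 9 7 5]
Step 2: flows [0->4,4->1,2->4,3->4] -> levels [5 2 8 6 7]
Step 3: flows [4->0,4->1,2->4,4->3] -> levels [6 3 7 7 5]
Step 4: flows [0->4,4->1,2->4,3->4] -> levels [5 4 6 6 7]
Step 5: flows [4->0,4->1,4->2,4->3] -> levels [6 5 7 7 3]
Tank 4 first reaches <=3 at step 5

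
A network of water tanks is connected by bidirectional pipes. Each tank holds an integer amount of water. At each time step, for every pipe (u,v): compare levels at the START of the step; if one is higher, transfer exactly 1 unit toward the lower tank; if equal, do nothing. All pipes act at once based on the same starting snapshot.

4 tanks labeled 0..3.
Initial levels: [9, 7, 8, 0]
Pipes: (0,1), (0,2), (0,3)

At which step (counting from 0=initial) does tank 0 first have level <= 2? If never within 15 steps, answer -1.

Answer: -1

Derivation:
Step 1: flows [0->1,0->2,0->3] -> levels [6 8 9 1]
Step 2: flows [1->0,2->0,0->3] -> levels [7 7 8 2]
Step 3: flows [0=1,2->0,0->3] -> levels [7 7 7 3]
Step 4: flows [0=1,0=2,0->3] -> levels [6 7 7 4]
Step 5: flows [1->0,2->0,0->3] -> levels [7 6 6 5]
Step 6: flows [0->1,0->2,0->3] -> levels [4 7 7 6]
Step 7: flows [1->0,2->0,3->0] -> levels [7 6 6 5]
  -> period-2 cycle (repeats step 5); tank 0 never drops to <=2
Tank 0 never reaches <=2 within 15 steps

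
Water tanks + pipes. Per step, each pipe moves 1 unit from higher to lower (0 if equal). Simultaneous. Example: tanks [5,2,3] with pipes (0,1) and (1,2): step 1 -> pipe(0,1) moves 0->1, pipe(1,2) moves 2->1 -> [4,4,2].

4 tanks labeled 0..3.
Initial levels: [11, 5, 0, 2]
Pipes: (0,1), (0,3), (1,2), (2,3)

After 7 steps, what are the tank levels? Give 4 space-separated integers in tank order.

Step 1: flows [0->1,0->3,1->2,3->2] -> levels [9 5 2 2]
Step 2: flows [0->1,0->3,1->2,2=3] -> levels [7 5 3 3]
Step 3: flows [0->1,0->3,1->2,2=3] -> levels [5 5 4 4]
Step 4: flows [0=1,0->3,1->2,2=3] -> levels [4 4 5 5]
Step 5: flows [0=1,3->0,2->1,2=3] -> levels [5 5 4 4]
  -> period-2 cycle: step 5 state = step 3 state
  -> state at step 7: (7-3) mod 2 = 0, same as step 3 -> [5 5 4 4]

Answer: 5 5 4 4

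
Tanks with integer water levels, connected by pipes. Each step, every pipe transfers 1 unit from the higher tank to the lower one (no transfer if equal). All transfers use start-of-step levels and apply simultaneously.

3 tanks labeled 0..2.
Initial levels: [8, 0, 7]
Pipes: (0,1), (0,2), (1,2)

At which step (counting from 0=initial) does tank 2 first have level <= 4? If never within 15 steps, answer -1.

Answer: -1

Derivation:
Step 1: flows [0->1,0->2,2->1] -> levels [6 2 7]
Step 2: flows [0->1,2->0,2->1] -> levels [6 4 5]
Step 3: flows [0->1,0->2,2->1] -> levels [4 6 5]
Step 4: flows [1->0,2->0,1->2] -> levels [6 4 5]
  -> period-2 cycle (repeats step 2); tank 2 never drops to <=4
Tank 2 never reaches <=4 within 15 steps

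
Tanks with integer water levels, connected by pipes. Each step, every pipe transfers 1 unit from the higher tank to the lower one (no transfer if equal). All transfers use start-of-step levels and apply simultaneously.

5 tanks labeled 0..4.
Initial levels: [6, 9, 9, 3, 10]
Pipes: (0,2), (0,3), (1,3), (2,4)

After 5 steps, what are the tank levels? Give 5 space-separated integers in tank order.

Answer: 9 7 7 6 8

Derivation:
Step 1: flows [2->0,0->3,1->3,4->2] -> levels [6 8 9 5 9]
Step 2: flows [2->0,0->3,1->3,2=4] -> levels [6 7 8 7 9]
Step 3: flows [2->0,3->0,1=3,4->2] -> levels [8 7 8 6 8]
Step 4: flows [0=2,0->3,1->3,2=4] -> levels [7 6 8 8 8]
Step 5: flows [2->0,3->0,3->1,2=4] -> levels [9 7 7 6 8]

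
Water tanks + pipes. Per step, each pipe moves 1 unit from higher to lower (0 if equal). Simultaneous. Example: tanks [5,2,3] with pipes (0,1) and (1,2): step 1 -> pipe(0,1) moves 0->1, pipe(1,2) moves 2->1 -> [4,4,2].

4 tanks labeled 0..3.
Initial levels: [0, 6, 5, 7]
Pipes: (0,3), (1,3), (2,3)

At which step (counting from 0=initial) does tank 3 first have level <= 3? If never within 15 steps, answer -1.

Answer: 6

Derivation:
Step 1: flows [3->0,3->1,3->2] -> levels [1 7 6 4]
Step 2: flows [3->0,1->3,2->3] -> levels [2 6 5 5]
Step 3: flows [3->0,1->3,2=3] -> levels [3 5 5 5]
Step 4: flows [3->0,1=3,2=3] -> levels [4 5 5 4]
Step 5: flows [0=3,1->3,2->3] -> levels [4 4 4 6]
Step 6: flows [3->0,3->1,3->2] -> levels [5 5 5 3]
Tank 3 first reaches <=3 at step 6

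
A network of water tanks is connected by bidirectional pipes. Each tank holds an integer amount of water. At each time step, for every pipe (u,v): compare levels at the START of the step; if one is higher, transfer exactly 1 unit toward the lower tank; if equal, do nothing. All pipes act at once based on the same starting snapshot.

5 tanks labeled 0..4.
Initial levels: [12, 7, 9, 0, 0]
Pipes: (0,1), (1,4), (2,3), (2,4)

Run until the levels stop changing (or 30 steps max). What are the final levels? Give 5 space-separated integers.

Answer: 7 5 4 6 6

Derivation:
Step 1: flows [0->1,1->4,2->3,2->4] -> levels [11 7 7 1 2]
Step 2: flows [0->1,1->4,2->3,2->4] -> levels [10 7 5 2 4]
Step 3: flows [0->1,1->4,2->3,2->4] -> levels [9 7 3 3 6]
Step 4: flows [0->1,1->4,2=3,4->2] -> levels [8 7 4 3 6]
Step 5: flows [0->1,1->4,2->3,4->2] -> levels [7 7 4 4 6]
Step 6: flows [0=1,1->4,2=3,4->2] -> levels [7 6 5 4 6]
Step 7: flows [0->1,1=4,2->3,4->2] -> levels [6 7 5 5 5]
Step 8: flows [1->0,1->4,2=3,2=4] -> levels [7 5 5 5 6]
Step 9: flows [0->1,4->1,2=3,4->2] -> levels [6 7 6 5 4]
Step 10: flows [1->0,1->4,2->3,2->4] -> levels [7 5 4 6 6]
Step 11: flows [0->1,4->1,3->2,4->2] -> levels [6 7 6 5 4]
  -> period-2 cycle: step 11 state = step 9 state; never stabilizes
  -> state at step 30: (30-9) mod 2 = 1, same as step 10 -> [7 5 4 6 6]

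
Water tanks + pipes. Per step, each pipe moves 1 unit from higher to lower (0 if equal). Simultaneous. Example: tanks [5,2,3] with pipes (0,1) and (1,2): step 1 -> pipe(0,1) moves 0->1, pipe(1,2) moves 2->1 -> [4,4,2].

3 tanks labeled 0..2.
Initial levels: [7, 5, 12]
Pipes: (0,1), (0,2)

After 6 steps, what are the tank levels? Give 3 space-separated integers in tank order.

Answer: 8 8 8

Derivation:
Step 1: flows [0->1,2->0] -> levels [7 6 11]
Step 2: flows [0->1,2->0] -> levels [7 7 10]
Step 3: flows [0=1,2->0] -> levels [8 7 9]
Step 4: flows [0->1,2->0] -> levels [8 8 8]
Step 5: flows [0=1,0=2] -> levels [8 8 8]
  -> stable; steps 6..6 unchanged -> [8 8 8]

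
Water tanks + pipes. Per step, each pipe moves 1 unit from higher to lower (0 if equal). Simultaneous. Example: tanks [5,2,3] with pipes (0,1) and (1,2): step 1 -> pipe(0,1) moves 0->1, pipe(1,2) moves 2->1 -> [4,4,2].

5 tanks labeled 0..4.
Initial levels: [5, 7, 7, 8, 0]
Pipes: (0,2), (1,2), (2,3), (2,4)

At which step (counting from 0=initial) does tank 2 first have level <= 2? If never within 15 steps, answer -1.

Step 1: flows [2->0,1=2,3->2,2->4] -> levels [6 7 6 7 1]
Step 2: flows [0=2,1->2,3->2,2->4] -> levels [6 6 7 6 2]
Step 3: flows [2->0,2->1,2->3,2->4] -> levels [7 7 3 7 3]
Step 4: flows [0->2,1->2,3->2,2=4] -> levels [6 6 6 6 3]
Step 5: flows [0=2,1=2,2=3,2->4] -> levels [6 6 5 6 4]
Step 6: flows [0->2,1->2,3->2,2->4] -> levels [5 5 7 5 5]
Step 7: flows [2->0,2->1,2->3,2->4] -> levels [6 6 3 6 6]
Step 8: flows [0->2,1->2,3->2,4->2] -> levels [5 5 7 5 5]
  -> period-2 cycle (repeats step 6); tank 2 never drops to <=2
Tank 2 never reaches <=2 within 15 steps

Answer: -1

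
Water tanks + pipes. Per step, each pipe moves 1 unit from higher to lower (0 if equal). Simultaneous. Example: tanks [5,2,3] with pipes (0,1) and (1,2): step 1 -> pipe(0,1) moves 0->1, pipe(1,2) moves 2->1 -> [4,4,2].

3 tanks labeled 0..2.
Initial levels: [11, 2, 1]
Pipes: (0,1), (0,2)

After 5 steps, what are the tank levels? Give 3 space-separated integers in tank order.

Step 1: flows [0->1,0->2] -> levels [9 3 2]
Step 2: flows [0->1,0->2] -> levels [7 4 3]
Step 3: flows [0->1,0->2] -> levels [5 5 4]
Step 4: flows [0=1,0->2] -> levels [4 5 5]
Step 5: flows [1->0,2->0] -> levels [6 4 4]

Answer: 6 4 4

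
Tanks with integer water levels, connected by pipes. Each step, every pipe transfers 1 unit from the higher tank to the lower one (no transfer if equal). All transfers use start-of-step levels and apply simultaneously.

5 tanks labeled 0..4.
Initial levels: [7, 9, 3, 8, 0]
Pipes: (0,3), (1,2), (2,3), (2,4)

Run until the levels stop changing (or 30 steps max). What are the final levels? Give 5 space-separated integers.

Step 1: flows [3->0,1->2,3->2,2->4] -> levels [8 8 4 6 1]
Step 2: flows [0->3,1->2,3->2,2->4] -> levels [7 7 5 6 2]
Step 3: flows [0->3,1->2,3->2,2->4] -> levels [6 6 6 6 3]
Step 4: flows [0=3,1=2,2=3,2->4] -> levels [6 6 5 6 4]
Step 5: flows [0=3,1->2,3->2,2->4] -> levels [6 5 6 5 5]
Step 6: flows [0->3,2->1,2->3,2->4] -> levels [5 6 3 7 6]
Step 7: flows [3->0,1->2,3->2,4->2] -> levels [6 5 6 5 5]
  -> period-2 cycle: step 7 state = step 5 state; never stabilizes
  -> state at step 30: (30-5) mod 2 = 1, same as step 6 -> [5 6 3 7 6]

Answer: 5 6 3 7 6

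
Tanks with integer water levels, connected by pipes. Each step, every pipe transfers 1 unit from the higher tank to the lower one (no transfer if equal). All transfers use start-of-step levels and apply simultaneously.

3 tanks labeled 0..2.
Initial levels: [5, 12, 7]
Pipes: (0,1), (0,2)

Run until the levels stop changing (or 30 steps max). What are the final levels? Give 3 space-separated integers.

Answer: 8 8 8

Derivation:
Step 1: flows [1->0,2->0] -> levels [7 11 6]
Step 2: flows [1->0,0->2] -> levels [7 10 7]
Step 3: flows [1->0,0=2] -> levels [8 9 7]
Step 4: flows [1->0,0->2] -> levels [8 8 8]
Step 5: flows [0=1,0=2] -> levels [8 8 8]
  -> stable (no change)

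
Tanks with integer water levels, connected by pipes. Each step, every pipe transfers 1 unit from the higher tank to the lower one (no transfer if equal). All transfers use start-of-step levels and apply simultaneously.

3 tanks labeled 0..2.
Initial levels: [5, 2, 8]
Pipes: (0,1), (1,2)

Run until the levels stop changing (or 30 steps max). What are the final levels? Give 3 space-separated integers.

Step 1: flows [0->1,2->1] -> levels [4 4 7]
Step 2: flows [0=1,2->1] -> levels [4 5 6]
Step 3: flows [1->0,2->1] -> levels [5 5 5]
Step 4: flows [0=1,1=2] -> levels [5 5 5]
  -> stable (no change)

Answer: 5 5 5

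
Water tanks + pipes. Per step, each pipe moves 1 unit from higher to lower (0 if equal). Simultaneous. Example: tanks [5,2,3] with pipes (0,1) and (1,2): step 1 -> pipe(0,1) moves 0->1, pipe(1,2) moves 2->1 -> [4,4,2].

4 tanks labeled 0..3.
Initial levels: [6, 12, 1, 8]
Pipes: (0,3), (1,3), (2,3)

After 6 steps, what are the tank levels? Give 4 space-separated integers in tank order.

Answer: 7 7 7 6

Derivation:
Step 1: flows [3->0,1->3,3->2] -> levels [7 11 2 7]
Step 2: flows [0=3,1->3,3->2] -> levels [7 10 3 7]
Step 3: flows [0=3,1->3,3->2] -> levels [7 9 4 7]
Step 4: flows [0=3,1->3,3->2] -> levels [7 8 5 7]
Step 5: flows [0=3,1->3,3->2] -> levels [7 7 6 7]
Step 6: flows [0=3,1=3,3->2] -> levels [7 7 7 6]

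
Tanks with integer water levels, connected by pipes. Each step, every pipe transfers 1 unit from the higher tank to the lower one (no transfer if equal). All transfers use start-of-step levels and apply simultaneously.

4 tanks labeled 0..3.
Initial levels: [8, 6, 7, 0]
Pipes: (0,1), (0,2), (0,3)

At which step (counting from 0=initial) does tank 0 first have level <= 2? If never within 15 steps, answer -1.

Step 1: flows [0->1,0->2,0->3] -> levels [5 7 8 1]
Step 2: flows [1->0,2->0,0->3] -> levels [6 6 7 2]
Step 3: flows [0=1,2->0,0->3] -> levels [6 6 6 3]
Step 4: flows [0=1,0=2,0->3] -> levels [5 6 6 4]
Step 5: flows [1->0,2->0,0->3] -> levels [6 5 5 5]
Step 6: flows [0->1,0->2,0->3] -> levels [3 6 6 6]
Step 7: flows [1->0,2->0,3->0] -> levels [6 5 5 5]
  -> period-2 cycle (repeats step 5); tank 0 never drops to <=2
Tank 0 never reaches <=2 within 15 steps

Answer: -1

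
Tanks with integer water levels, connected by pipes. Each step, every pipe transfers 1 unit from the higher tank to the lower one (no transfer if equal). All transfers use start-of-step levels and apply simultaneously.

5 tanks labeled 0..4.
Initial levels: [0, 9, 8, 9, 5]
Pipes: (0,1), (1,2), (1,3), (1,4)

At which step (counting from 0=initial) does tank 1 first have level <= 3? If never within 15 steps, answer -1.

Answer: -1

Derivation:
Step 1: flows [1->0,1->2,1=3,1->4] -> levels [1 6 9 9 6]
Step 2: flows [1->0,2->1,3->1,1=4] -> levels [2 7 8 8 6]
Step 3: flows [1->0,2->1,3->1,1->4] -> levels [3 7 7 7 7]
Step 4: flows [1->0,1=2,1=3,1=4] -> levels [4 6 7 7 7]
Step 5: flows [1->0,2->1,3->1,4->1] -> levels [5 8 6 6 6]
Step 6: flows [1->0,1->2,1->3,1->4] -> levels [6 4 7 7 7]
Step 7: flows [0->1,2->1,3->1,4->1] -> levels [5 8 6 6 6]
  -> period-2 cycle (repeats step 5); tank 1 never drops to <=3
Tank 1 never reaches <=3 within 15 steps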